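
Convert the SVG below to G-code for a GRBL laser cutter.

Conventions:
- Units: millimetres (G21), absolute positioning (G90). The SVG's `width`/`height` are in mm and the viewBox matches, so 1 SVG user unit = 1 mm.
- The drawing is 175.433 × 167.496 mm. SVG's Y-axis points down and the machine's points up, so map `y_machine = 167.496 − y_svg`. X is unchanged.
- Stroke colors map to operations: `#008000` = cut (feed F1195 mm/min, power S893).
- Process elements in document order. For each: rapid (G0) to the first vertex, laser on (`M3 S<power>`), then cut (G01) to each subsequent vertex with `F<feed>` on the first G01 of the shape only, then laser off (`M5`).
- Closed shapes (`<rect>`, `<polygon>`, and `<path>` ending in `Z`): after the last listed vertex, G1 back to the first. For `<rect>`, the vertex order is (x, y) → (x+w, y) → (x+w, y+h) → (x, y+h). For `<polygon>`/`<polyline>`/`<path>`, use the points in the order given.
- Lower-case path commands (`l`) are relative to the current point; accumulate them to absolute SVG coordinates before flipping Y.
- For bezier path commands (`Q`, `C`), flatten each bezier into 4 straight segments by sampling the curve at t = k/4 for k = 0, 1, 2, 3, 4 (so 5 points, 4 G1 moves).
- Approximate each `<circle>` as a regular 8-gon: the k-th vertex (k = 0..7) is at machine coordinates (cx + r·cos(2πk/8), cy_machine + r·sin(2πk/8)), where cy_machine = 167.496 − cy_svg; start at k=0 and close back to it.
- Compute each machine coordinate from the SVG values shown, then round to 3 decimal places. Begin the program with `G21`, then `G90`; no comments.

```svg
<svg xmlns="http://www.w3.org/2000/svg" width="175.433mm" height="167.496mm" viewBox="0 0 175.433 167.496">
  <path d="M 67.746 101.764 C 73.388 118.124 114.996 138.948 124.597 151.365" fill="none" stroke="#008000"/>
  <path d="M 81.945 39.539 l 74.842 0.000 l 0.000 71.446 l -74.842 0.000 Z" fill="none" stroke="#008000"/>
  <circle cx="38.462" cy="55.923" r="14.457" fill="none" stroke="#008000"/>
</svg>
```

1 u = 1 mm; y_m = 167.496 − y.

[1] `<path>` cubic bezier, #008000→cut S893 F1195: (67.746,65.732) → (77.659,52.826) → (94.687,39.453) → (112.457,26.819) → (124.597,16.131)

[2] `<path>` rectangle, #008000→cut S893 F1195: (81.945,127.957) → (156.787,127.957) → (156.787,56.511) → (81.945,56.511) → (81.945,127.957) (closed)

[3] `<circle>` circle, #008000→cut S893 F1195: (52.919,111.573) → (48.685,121.796) → (38.462,126.030) → (28.239,121.796) → (24.005,111.573) → (28.239,101.350) → (38.462,97.116) → (48.685,101.350) → (52.919,111.573) (closed)

G21
G90
G0 X67.746 Y65.732
M3 S893
G01 X77.659 Y52.826 F1195
G01 X94.687 Y39.453
G01 X112.457 Y26.819
G01 X124.597 Y16.131
M5
G0 X81.945 Y127.957
M3 S893
G01 X156.787 Y127.957 F1195
G01 X156.787 Y56.511
G01 X81.945 Y56.511
G01 X81.945 Y127.957
M5
G0 X52.919 Y111.573
M3 S893
G01 X48.685 Y121.796 F1195
G01 X38.462 Y126.030
G01 X28.239 Y121.796
G01 X24.005 Y111.573
G01 X28.239 Y101.350
G01 X38.462 Y97.116
G01 X48.685 Y101.350
G01 X52.919 Y111.573
M5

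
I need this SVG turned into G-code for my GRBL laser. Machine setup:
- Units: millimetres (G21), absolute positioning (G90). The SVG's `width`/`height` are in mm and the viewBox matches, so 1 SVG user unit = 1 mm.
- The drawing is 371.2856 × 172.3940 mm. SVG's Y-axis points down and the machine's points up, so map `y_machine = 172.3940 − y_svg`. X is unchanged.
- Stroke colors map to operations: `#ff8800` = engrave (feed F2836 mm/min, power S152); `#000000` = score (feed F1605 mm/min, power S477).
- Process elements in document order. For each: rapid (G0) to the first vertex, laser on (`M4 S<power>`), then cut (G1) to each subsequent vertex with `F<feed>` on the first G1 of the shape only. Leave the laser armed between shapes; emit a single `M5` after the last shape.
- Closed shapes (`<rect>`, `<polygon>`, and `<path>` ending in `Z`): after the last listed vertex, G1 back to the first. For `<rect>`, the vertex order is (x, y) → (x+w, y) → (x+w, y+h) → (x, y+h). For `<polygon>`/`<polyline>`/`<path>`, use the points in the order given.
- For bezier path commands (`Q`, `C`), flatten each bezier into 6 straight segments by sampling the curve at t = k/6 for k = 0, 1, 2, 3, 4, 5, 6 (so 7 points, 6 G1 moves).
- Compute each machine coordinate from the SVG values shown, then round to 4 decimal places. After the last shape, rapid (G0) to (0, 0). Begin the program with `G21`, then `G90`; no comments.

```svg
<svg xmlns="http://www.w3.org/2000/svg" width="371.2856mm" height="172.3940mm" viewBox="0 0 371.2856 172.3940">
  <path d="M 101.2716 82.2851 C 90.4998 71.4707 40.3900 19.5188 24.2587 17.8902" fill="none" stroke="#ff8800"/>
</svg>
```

G21
G90
G0 X101.2716 Y90.1089
M4 S152
G1 X92.9470 Y98.5208 F2836
G1 X80.1026 Y111.2484
G1 X64.7750 Y125.7510
G1 X49.0007 Y139.4882
G1 X34.8165 Y149.9193
G1 X24.2587 Y154.5038
M5
G0 X0.0000 Y0.0000

1 u = 1 mm; y_m = 172.3940 − y.

[1] `<path>` cubic bezier, #ff8800→engrave S152 F2836: (101.2716,90.1089) → (92.9470,98.5208) → (80.1026,111.2484) → (64.7750,125.7510) → (49.0007,139.4882) → (34.8165,149.9193) → (24.2587,154.5038)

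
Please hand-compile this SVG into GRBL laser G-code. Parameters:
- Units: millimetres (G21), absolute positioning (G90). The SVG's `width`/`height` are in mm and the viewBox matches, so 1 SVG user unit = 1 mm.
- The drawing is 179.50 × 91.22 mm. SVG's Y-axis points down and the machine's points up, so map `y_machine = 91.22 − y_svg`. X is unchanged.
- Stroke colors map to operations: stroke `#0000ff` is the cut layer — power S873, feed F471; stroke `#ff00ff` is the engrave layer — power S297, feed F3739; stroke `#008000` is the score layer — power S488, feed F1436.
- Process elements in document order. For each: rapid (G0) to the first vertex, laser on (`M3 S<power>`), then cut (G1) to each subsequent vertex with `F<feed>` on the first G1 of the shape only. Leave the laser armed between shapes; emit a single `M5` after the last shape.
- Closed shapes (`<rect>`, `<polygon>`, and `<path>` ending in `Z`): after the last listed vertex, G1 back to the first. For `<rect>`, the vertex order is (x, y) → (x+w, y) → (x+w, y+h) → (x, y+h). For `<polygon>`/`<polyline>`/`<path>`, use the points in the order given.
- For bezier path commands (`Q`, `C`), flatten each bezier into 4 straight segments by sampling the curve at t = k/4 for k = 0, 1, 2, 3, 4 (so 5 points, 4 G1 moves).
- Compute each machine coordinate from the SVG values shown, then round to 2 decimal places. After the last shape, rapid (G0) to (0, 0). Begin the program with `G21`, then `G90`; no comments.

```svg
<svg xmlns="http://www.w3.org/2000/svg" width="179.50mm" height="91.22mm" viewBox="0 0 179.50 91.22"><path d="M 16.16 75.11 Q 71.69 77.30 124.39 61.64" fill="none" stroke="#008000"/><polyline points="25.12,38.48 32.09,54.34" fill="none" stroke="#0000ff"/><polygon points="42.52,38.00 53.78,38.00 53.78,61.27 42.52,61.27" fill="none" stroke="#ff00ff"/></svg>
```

G21
G90
G0 X16.16 Y16.11
M3 S488
G1 X43.75 Y16.13 F1436
G1 X70.98 Y18.38
G1 X97.86 Y22.87
G1 X124.39 Y29.58
G0 X25.12 Y52.74
M3 S873
G1 X32.09 Y36.88 F471
G0 X42.52 Y53.22
M3 S297
G1 X53.78 Y53.22 F3739
G1 X53.78 Y29.95
G1 X42.52 Y29.95
G1 X42.52 Y53.22
M5
G0 X0.00 Y0.00

Since the viewBox matches the mm dimensions, user units are millimetres directly. The only transform is the Y-flip y_m = 91.22 − y_svg.

Shape 1 is a quadratic bezier drawn with `<path>`. Its stroke #008000 means score at S488, F1436. After flipping Y the toolpath is (16.16,16.11) → (43.75,16.13) → (70.98,18.38) → (97.86,22.87) → (124.39,29.58).

Shape 2 is a line segment drawn with `<polyline>`. Its stroke #0000ff means cut at S873, F471. After flipping Y the toolpath is (25.12,52.74) → (32.09,36.88).

Shape 3 is a rectangle drawn with `<polygon>`. Its stroke #ff00ff means engrave at S297, F3739. After flipping Y the toolpath is (42.52,53.22) → (53.78,53.22) → (53.78,29.95) → (42.52,29.95) → (42.52,53.22), returning to the start.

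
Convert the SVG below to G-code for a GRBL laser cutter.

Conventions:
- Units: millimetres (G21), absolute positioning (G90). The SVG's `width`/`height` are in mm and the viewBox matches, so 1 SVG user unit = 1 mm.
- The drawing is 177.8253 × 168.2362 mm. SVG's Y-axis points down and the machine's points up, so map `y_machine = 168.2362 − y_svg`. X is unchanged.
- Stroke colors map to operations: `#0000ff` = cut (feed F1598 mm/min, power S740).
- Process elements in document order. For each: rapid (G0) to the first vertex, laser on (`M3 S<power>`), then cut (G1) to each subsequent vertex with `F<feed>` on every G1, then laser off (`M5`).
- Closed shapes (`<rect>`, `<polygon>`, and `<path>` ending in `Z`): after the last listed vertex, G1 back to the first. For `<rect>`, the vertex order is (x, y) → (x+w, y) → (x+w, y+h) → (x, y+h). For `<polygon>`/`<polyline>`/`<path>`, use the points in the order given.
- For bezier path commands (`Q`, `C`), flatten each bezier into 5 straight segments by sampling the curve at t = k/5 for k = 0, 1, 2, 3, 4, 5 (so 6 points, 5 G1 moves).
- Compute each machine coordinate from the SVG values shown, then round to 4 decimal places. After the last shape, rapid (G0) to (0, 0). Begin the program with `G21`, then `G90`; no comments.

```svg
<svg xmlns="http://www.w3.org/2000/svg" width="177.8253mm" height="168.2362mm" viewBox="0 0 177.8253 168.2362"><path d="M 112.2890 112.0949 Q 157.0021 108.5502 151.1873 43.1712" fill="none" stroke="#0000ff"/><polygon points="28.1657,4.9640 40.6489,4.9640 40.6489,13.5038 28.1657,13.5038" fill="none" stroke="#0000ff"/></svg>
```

Since the viewBox matches the mm dimensions, user units are millimetres directly. The only transform is the Y-flip y_m = 168.2362 − y_svg.

Shape 1 is a quadratic bezier drawn with `<path>`. Its stroke #0000ff means cut at S740, F1598. After flipping Y the toolpath is (112.2890,56.1413) → (128.1531,60.0326) → (139.9750,68.8705) → (147.7547,82.6553) → (151.4921,101.3868) → (151.1873,125.0650).

Shape 2 is a rectangle drawn with `<polygon>`. Its stroke #0000ff means cut at S740, F1598. After flipping Y the toolpath is (28.1657,163.2722) → (40.6489,163.2722) → (40.6489,154.7324) → (28.1657,154.7324) → (28.1657,163.2722), returning to the start.

G21
G90
G0 X112.2890 Y56.1413
M3 S740
G1 X128.1531 Y60.0326 F1598
G1 X139.9750 Y68.8705 F1598
G1 X147.7547 Y82.6553 F1598
G1 X151.4921 Y101.3868 F1598
G1 X151.1873 Y125.0650 F1598
M5
G0 X28.1657 Y163.2722
M3 S740
G1 X40.6489 Y163.2722 F1598
G1 X40.6489 Y154.7324 F1598
G1 X28.1657 Y154.7324 F1598
G1 X28.1657 Y163.2722 F1598
M5
G0 X0.0000 Y0.0000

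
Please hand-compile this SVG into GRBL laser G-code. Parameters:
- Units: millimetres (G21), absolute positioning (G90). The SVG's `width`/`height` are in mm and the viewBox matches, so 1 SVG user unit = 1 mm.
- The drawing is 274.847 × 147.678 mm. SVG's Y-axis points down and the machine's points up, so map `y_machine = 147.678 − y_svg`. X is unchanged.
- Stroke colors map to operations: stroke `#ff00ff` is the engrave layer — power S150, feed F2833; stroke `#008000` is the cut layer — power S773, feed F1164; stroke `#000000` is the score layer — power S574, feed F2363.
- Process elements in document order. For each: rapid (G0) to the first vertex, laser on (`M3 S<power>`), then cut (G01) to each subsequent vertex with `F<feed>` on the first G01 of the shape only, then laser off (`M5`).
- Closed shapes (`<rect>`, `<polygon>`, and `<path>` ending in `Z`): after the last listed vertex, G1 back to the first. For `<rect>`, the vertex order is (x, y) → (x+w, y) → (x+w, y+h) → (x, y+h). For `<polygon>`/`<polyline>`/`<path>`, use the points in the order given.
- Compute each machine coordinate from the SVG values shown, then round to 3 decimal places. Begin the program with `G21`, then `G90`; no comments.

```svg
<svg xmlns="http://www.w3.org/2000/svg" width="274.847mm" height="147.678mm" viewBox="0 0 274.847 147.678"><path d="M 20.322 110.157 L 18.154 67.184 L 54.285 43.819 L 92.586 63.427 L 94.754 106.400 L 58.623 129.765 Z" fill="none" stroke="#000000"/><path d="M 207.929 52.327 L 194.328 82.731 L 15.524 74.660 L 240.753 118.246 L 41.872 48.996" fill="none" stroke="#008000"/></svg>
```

G21
G90
G0 X20.322 Y37.521
M3 S574
G01 X18.154 Y80.494 F2363
G01 X54.285 Y103.859
G01 X92.586 Y84.251
G01 X94.754 Y41.278
G01 X58.623 Y17.913
G01 X20.322 Y37.521
M5
G0 X207.929 Y95.351
M3 S773
G01 X194.328 Y64.947 F1164
G01 X15.524 Y73.018
G01 X240.753 Y29.432
G01 X41.872 Y98.682
M5

Since the viewBox matches the mm dimensions, user units are millimetres directly. The only transform is the Y-flip y_m = 147.678 − y_svg.

Shape 1 is a regular polygon drawn with `<path>`. Its stroke #000000 means score at S574, F2363. After flipping Y the toolpath is (20.322,37.521) → (18.154,80.494) → (54.285,103.859) → (92.586,84.251) → (94.754,41.278) → (58.623,17.913) → (20.322,37.521), returning to the start.

Shape 2 is a open polyline drawn with `<path>`. Its stroke #008000 means cut at S773, F1164. After flipping Y the toolpath is (207.929,95.351) → (194.328,64.947) → (15.524,73.018) → (240.753,29.432) → (41.872,98.682).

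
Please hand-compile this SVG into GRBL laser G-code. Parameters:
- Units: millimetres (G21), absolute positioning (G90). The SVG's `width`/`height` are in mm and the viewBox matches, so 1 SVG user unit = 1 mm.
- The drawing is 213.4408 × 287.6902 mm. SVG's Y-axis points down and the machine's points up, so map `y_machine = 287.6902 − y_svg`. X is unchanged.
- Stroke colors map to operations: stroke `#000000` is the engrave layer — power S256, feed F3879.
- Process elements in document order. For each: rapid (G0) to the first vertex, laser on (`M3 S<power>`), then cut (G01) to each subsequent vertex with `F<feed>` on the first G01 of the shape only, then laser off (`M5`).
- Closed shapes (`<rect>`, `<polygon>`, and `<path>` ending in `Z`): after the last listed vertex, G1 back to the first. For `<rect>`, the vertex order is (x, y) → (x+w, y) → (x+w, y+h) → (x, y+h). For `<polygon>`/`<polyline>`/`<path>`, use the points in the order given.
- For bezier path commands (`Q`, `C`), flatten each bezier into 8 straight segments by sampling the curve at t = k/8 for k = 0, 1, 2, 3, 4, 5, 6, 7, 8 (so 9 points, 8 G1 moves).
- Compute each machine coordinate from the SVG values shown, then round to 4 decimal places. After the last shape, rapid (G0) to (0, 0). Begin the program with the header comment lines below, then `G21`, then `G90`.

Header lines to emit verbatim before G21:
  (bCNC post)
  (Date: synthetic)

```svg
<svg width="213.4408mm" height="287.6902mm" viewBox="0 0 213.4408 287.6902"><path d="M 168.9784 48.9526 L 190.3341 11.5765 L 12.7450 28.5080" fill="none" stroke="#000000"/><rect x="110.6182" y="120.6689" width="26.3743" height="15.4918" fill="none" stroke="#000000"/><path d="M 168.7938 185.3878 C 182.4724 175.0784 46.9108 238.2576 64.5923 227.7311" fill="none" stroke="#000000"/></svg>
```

1 u = 1 mm; y_m = 287.6902 − y.

[1] `<path>` open polyline, #000000→engrave S256 F3879: (168.9784,238.7376) → (190.3341,276.1137) → (12.7450,259.1822)

[2] `<rect>` rectangle, #000000→engrave S256 F3879: (110.6182,167.0213) → (136.9925,167.0213) → (136.9925,151.5295) → (110.6182,151.5295) → (110.6182,167.0213) (closed)

[3] `<path>` cubic bezier, #000000→engrave S256 F3879: (168.7938,102.3024) → (167.5184,103.0111) → (155.7965,98.5552) → (137.1728,90.6597) → (115.1920,81.0493) → (93.3988,71.4492) → (75.3380,63.5841) → (64.5542,59.1791) → (64.5923,59.9591)

(bCNC post)
(Date: synthetic)
G21
G90
G0 X168.9784 Y238.7376
M3 S256
G01 X190.3341 Y276.1137 F3879
G01 X12.7450 Y259.1822
M5
G0 X110.6182 Y167.0213
M3 S256
G01 X136.9925 Y167.0213 F3879
G01 X136.9925 Y151.5295
G01 X110.6182 Y151.5295
G01 X110.6182 Y167.0213
M5
G0 X168.7938 Y102.3024
M3 S256
G01 X167.5184 Y103.0111 F3879
G01 X155.7965 Y98.5552
G01 X137.1728 Y90.6597
G01 X115.1920 Y81.0493
G01 X93.3988 Y71.4492
G01 X75.3380 Y63.5841
G01 X64.5542 Y59.1791
G01 X64.5923 Y59.9591
M5
G0 X0.0000 Y0.0000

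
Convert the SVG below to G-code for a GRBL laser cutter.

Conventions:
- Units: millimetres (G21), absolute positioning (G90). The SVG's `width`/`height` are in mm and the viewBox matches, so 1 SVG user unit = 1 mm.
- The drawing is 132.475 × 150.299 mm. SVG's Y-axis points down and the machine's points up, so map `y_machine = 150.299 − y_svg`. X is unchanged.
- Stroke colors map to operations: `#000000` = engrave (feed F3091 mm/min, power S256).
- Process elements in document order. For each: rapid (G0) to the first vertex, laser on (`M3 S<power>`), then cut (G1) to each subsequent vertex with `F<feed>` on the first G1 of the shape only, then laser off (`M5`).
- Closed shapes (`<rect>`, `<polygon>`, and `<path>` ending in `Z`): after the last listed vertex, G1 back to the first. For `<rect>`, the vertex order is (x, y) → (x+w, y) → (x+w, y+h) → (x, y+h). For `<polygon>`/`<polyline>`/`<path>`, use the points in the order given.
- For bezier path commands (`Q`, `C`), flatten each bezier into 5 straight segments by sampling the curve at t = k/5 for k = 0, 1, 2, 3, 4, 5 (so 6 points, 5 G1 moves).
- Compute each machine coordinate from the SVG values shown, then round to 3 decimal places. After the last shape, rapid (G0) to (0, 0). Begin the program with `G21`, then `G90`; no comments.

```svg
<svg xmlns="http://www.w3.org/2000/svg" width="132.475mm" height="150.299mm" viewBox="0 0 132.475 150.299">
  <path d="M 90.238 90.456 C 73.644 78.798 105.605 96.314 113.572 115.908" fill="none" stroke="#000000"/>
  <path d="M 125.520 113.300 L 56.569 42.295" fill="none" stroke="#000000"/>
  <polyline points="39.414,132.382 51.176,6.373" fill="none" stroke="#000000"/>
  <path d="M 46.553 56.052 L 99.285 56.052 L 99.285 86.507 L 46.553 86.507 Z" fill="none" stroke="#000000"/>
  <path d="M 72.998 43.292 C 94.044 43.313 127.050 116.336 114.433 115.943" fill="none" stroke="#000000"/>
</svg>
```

1 u = 1 mm; y_m = 150.299 − y.

[1] `<path>` cubic bezier, #000000→engrave S256 F3091: (90.238,59.843) → (85.528,63.554) → (88.988,61.563) → (97.138,55.172) → (106.493,45.681) → (113.572,34.391)

[2] `<path>` line segment, #000000→engrave S256 F3091: (125.520,36.999) → (56.569,108.004)

[3] `<polyline>` line segment, #000000→engrave S256 F3091: (39.414,17.917) → (51.176,143.926)

[4] `<path>` rectangle, #000000→engrave S256 F3091: (46.553,94.247) → (99.285,94.247) → (99.285,63.792) → (46.553,63.792) → (46.553,94.247) (closed)

[5] `<path>` cubic bezier, #000000→engrave S256 F3091: (72.998,107.007) → (86.600,99.406) → (100.309,81.312) → (111.360,59.753) → (116.989,41.759) → (114.433,34.356)

G21
G90
G0 X90.238 Y59.843
M3 S256
G1 X85.528 Y63.554 F3091
G1 X88.988 Y61.563
G1 X97.138 Y55.172
G1 X106.493 Y45.681
G1 X113.572 Y34.391
M5
G0 X125.520 Y36.999
M3 S256
G1 X56.569 Y108.004 F3091
M5
G0 X39.414 Y17.917
M3 S256
G1 X51.176 Y143.926 F3091
M5
G0 X46.553 Y94.247
M3 S256
G1 X99.285 Y94.247 F3091
G1 X99.285 Y63.792
G1 X46.553 Y63.792
G1 X46.553 Y94.247
M5
G0 X72.998 Y107.007
M3 S256
G1 X86.600 Y99.406 F3091
G1 X100.309 Y81.312
G1 X111.360 Y59.753
G1 X116.989 Y41.759
G1 X114.433 Y34.356
M5
G0 X0.000 Y0.000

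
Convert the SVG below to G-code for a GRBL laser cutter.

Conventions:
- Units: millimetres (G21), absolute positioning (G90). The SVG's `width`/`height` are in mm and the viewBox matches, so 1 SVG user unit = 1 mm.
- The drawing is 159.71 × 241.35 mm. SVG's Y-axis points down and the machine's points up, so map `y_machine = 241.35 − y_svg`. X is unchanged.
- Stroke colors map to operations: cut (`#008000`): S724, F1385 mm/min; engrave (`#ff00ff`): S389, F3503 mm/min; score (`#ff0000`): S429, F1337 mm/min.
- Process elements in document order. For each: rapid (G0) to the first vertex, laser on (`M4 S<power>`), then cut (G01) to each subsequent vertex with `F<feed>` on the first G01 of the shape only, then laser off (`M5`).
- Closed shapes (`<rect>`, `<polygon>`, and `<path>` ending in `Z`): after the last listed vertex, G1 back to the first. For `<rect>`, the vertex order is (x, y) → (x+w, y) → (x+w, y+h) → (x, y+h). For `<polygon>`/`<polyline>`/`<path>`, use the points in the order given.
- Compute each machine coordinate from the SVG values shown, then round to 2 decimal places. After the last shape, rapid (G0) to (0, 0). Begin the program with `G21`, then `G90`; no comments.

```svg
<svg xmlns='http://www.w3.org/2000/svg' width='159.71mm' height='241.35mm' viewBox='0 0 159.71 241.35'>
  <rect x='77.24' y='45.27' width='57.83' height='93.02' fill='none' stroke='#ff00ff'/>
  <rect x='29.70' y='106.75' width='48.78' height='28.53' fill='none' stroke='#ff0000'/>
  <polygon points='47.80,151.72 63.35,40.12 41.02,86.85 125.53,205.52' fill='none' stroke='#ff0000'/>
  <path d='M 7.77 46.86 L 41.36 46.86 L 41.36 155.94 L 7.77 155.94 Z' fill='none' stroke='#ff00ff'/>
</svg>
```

G21
G90
G0 X77.24 Y196.08
M4 S389
G01 X135.07 Y196.08 F3503
G01 X135.07 Y103.06
G01 X77.24 Y103.06
G01 X77.24 Y196.08
M5
G0 X29.70 Y134.60
M4 S429
G01 X78.48 Y134.60 F1337
G01 X78.48 Y106.07
G01 X29.70 Y106.07
G01 X29.70 Y134.60
M5
G0 X47.80 Y89.63
M4 S429
G01 X63.35 Y201.23 F1337
G01 X41.02 Y154.50
G01 X125.53 Y35.83
G01 X47.80 Y89.63
M5
G0 X7.77 Y194.49
M4 S389
G01 X41.36 Y194.49 F3503
G01 X41.36 Y85.41
G01 X7.77 Y85.41
G01 X7.77 Y194.49
M5
G0 X0.00 Y0.00

Since the viewBox matches the mm dimensions, user units are millimetres directly. The only transform is the Y-flip y_m = 241.35 − y_svg.

Shape 1 is a rectangle drawn with `<rect>`. Its stroke #ff00ff means engrave at S389, F3503. After flipping Y the toolpath is (77.24,196.08) → (135.07,196.08) → (135.07,103.06) → (77.24,103.06) → (77.24,196.08), returning to the start.

Shape 2 is a rectangle drawn with `<rect>`. Its stroke #ff0000 means score at S429, F1337. After flipping Y the toolpath is (29.70,134.60) → (78.48,134.60) → (78.48,106.07) → (29.70,106.07) → (29.70,134.60), returning to the start.

Shape 3 is a closed polygon drawn with `<polygon>`. Its stroke #ff0000 means score at S429, F1337. After flipping Y the toolpath is (47.80,89.63) → (63.35,201.23) → (41.02,154.50) → (125.53,35.83) → (47.80,89.63), returning to the start.

Shape 4 is a rectangle drawn with `<path>`. Its stroke #ff00ff means engrave at S389, F3503. After flipping Y the toolpath is (7.77,194.49) → (41.36,194.49) → (41.36,85.41) → (7.77,85.41) → (7.77,194.49), returning to the start.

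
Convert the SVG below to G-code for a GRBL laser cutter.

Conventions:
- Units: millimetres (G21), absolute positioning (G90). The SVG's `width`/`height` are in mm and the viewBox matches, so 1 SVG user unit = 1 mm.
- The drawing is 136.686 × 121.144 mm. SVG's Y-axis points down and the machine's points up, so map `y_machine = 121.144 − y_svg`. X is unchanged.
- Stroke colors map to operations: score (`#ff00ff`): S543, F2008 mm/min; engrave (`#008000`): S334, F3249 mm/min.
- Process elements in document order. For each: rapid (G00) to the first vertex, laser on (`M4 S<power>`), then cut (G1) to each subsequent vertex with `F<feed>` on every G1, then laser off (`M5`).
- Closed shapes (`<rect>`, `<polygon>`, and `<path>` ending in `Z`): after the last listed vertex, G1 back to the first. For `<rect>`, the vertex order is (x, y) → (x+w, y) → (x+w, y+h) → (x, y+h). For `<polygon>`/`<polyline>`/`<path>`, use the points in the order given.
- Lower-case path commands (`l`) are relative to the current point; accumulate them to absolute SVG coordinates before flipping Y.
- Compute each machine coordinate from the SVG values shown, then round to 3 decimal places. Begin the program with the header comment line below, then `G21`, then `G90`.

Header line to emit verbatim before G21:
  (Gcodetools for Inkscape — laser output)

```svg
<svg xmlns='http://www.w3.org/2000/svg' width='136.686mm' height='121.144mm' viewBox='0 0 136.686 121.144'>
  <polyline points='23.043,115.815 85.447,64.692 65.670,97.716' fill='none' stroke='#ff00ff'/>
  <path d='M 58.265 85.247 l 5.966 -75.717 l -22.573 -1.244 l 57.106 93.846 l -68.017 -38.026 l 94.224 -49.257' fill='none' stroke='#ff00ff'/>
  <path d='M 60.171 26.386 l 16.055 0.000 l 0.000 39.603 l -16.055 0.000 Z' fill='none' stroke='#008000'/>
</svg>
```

(Gcodetools for Inkscape — laser output)
G21
G90
G00 X23.043 Y5.329
M4 S543
G1 X85.447 Y56.452 F2008
G1 X65.670 Y23.428 F2008
M5
G00 X58.265 Y35.897
M4 S543
G1 X64.231 Y111.614 F2008
G1 X41.658 Y112.858 F2008
G1 X98.764 Y19.012 F2008
G1 X30.747 Y57.038 F2008
G1 X124.971 Y106.295 F2008
M5
G00 X60.171 Y94.758
M4 S334
G1 X76.226 Y94.758 F3249
G1 X76.226 Y55.155 F3249
G1 X60.171 Y55.155 F3249
G1 X60.171 Y94.758 F3249
M5

Since the viewBox matches the mm dimensions, user units are millimetres directly. The only transform is the Y-flip y_m = 121.144 − y_svg.

Shape 1 is a open polyline drawn with `<polyline>`. Its stroke #ff00ff means score at S543, F2008. After flipping Y the toolpath is (23.043,5.329) → (85.447,56.452) → (65.670,23.428).

Shape 2 is a open polyline drawn with `<path>`. Its stroke #ff00ff means score at S543, F2008. After flipping Y the toolpath is (58.265,35.897) → (64.231,111.614) → (41.658,112.858) → (98.764,19.012) → (30.747,57.038) → (124.971,106.295).

Shape 3 is a rectangle drawn with `<path>`. Its stroke #008000 means engrave at S334, F3249. After flipping Y the toolpath is (60.171,94.758) → (76.226,94.758) → (76.226,55.155) → (60.171,55.155) → (60.171,94.758), returning to the start.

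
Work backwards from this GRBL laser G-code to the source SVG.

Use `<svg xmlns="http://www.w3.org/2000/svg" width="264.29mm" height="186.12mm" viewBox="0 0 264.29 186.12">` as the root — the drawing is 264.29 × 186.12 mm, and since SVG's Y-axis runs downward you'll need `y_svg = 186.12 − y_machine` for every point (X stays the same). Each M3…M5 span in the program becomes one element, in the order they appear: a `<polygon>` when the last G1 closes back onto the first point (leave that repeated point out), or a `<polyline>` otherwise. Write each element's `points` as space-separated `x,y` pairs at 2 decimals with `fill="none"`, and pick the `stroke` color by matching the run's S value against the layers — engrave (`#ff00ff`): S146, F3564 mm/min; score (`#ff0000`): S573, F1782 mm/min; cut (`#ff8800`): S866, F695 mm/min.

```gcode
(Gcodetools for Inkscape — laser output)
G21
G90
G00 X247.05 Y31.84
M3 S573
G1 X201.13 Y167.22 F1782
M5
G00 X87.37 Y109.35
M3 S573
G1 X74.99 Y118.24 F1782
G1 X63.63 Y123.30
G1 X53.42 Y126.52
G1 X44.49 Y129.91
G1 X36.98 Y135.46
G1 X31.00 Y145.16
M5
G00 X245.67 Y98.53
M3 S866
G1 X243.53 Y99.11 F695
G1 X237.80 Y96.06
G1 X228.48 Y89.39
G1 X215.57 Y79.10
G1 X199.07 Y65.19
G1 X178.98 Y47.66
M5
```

<svg xmlns="http://www.w3.org/2000/svg" width="264.29mm" height="186.12mm" viewBox="0 0 264.29 186.12">
  <polyline points="247.05,154.28 201.13,18.90" fill="none" stroke="#ff0000"/>
  <polyline points="87.37,76.77 74.99,67.88 63.63,62.82 53.42,59.60 44.49,56.21 36.98,50.66 31.00,40.96" fill="none" stroke="#ff0000"/>
  <polyline points="245.67,87.59 243.53,87.01 237.80,90.06 228.48,96.73 215.57,107.02 199.07,120.93 178.98,138.46" fill="none" stroke="#ff8800"/>
</svg>

Each laser-on run becomes one SVG element. Flip Y back into SVG space with y_svg = 186.12 − y_machine.

Run 1: the run's S573 means `#ff0000` (score). The run is open, so emit a `<polyline>` with points (Y-flipped): 247.05,154.28 201.13,18.90.

Run 2: the run's S573 means `#ff0000` (score). The run is open, so emit a `<polyline>` with points (Y-flipped): 87.37,76.77 74.99,67.88 63.63,62.82 53.42,59.60 44.49,56.21 36.98,50.66 31.00,40.96.

Run 3: S866 ⇒ cut layer `#ff8800`. The run is open, so emit a `<polyline>` with points (Y-flipped): 245.67,87.59 243.53,87.01 237.80,90.06 228.48,96.73 215.57,107.02 199.07,120.93 178.98,138.46.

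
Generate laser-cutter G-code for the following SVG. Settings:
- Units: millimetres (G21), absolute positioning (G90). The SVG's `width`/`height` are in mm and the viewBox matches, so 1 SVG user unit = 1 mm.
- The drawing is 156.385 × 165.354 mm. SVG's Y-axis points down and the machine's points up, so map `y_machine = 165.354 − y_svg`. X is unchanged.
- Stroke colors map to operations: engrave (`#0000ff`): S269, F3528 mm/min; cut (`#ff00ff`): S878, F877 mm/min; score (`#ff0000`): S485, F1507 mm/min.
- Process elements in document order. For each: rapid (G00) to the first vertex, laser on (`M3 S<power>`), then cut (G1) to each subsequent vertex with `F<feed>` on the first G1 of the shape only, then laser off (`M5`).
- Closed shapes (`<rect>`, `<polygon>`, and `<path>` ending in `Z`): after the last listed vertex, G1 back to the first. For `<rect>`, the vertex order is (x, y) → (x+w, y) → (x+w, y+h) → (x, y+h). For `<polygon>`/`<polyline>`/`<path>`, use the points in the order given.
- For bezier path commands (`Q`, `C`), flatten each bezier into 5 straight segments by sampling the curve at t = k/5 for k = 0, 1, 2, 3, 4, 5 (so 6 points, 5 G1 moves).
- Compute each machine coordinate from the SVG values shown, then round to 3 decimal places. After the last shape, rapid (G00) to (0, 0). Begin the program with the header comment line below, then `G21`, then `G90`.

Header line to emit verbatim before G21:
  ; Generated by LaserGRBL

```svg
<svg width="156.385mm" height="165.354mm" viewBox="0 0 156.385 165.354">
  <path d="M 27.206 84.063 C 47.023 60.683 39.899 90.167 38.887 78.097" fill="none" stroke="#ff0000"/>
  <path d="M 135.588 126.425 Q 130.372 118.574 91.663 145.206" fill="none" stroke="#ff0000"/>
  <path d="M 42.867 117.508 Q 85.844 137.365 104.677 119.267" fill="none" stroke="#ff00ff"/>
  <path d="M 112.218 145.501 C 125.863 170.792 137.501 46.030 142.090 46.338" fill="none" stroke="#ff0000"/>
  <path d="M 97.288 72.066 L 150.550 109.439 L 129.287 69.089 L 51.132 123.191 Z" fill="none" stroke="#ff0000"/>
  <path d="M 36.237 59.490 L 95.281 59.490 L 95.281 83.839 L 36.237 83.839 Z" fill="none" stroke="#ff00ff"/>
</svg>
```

; Generated by LaserGRBL
G21
G90
G00 X27.206 Y81.291
M3 S485
G1 X36.128 Y89.731 F1507
G1 X40.170 Y90.015
G1 X40.920 Y86.676
G1 X39.963 Y84.246
G1 X38.887 Y87.257
M5
G00 X135.588 Y38.929
M3 S485
G1 X132.162 Y40.690 F1507
G1 X126.056 Y39.693
G1 X117.271 Y35.936
G1 X105.807 Y29.421
G1 X91.663 Y20.148
M5
G00 X42.867 Y47.846
M3 S878
G1 X59.092 Y41.421 F877
G1 X73.386 Y38.033
G1 X85.748 Y37.681
G1 X96.178 Y40.366
G1 X104.677 Y46.087
M5
G00 X112.218 Y19.853
M3 S485
G1 X120.124 Y20.484 F1507
G1 X127.306 Y43.921
G1 X133.522 Y76.960
G1 X138.531 Y106.393
G1 X142.090 Y119.016
M5
G00 X97.288 Y93.288
M3 S485
G1 X150.550 Y55.915 F1507
G1 X129.287 Y96.265
G1 X51.132 Y42.163
G1 X97.288 Y93.288
M5
G00 X36.237 Y105.864
M3 S878
G1 X95.281 Y105.864 F877
G1 X95.281 Y81.515
G1 X36.237 Y81.515
G1 X36.237 Y105.864
M5
G00 X0.000 Y0.000

viewBox `0 0 156.385 165.354` with mm width/height → 1 unit = 1 mm. Flip: y_m = 165.354 − y_svg.

**Shape 1** — `<path>` cubic bezier, stroke `#ff0000` → score (S485, F1507). Control points (SVG): P0=(27.206,84.063), P1=(47.023,60.683), P2=(39.899,90.167), P3=(38.887,78.097); sampled at t=k/5. Machine vertices: (27.206,81.291) → (36.128,89.731) → (40.170,90.015) → (40.920,86.676) → (39.963,84.246) → (38.887,87.257). Open path.

**Shape 2** — `<path>` quadratic bezier, stroke `#ff0000` → score (S485, F1507). Control points (SVG): P0=(135.588,126.425), P1=(130.372,118.574), P2=(91.663,145.206); sampled at t=k/5. Machine vertices: (135.588,38.929) → (132.162,40.690) → (126.056,39.693) → (117.271,35.936) → (105.807,29.421) → (91.663,20.148). Open path.

**Shape 3** — `<path>` quadratic bezier, stroke `#ff00ff` → cut (S878, F877). Control points (SVG): P0=(42.867,117.508), P1=(85.844,137.365), P2=(104.677,119.267); sampled at t=k/5. Machine vertices: (42.867,47.846) → (59.092,41.421) → (73.386,38.033) → (85.748,37.681) → (96.178,40.366) → (104.677,46.087). Open path.

**Shape 4** — `<path>` cubic bezier, stroke `#ff0000` → score (S485, F1507). Control points (SVG): P0=(112.218,145.501), P1=(125.863,170.792), P2=(137.501,46.030), P3=(142.090,46.338); sampled at t=k/5. Machine vertices: (112.218,19.853) → (120.124,20.484) → (127.306,43.921) → (133.522,76.960) → (138.531,106.393) → (142.090,119.016). Open path.

**Shape 5** — `<path>` closed polygon, stroke `#ff0000` → score (S485, F1507). Machine vertices: (97.288,93.288) → (150.550,55.915) → (129.287,96.265) → (51.132,42.163) → (97.288,93.288). Closed: final G1 returns to the first vertex.

**Shape 6** — `<path>` rectangle, stroke `#ff00ff` → cut (S878, F877). Machine vertices: (36.237,105.864) → (95.281,105.864) → (95.281,81.515) → (36.237,81.515) → (36.237,105.864). Closed: final G1 returns to the first vertex.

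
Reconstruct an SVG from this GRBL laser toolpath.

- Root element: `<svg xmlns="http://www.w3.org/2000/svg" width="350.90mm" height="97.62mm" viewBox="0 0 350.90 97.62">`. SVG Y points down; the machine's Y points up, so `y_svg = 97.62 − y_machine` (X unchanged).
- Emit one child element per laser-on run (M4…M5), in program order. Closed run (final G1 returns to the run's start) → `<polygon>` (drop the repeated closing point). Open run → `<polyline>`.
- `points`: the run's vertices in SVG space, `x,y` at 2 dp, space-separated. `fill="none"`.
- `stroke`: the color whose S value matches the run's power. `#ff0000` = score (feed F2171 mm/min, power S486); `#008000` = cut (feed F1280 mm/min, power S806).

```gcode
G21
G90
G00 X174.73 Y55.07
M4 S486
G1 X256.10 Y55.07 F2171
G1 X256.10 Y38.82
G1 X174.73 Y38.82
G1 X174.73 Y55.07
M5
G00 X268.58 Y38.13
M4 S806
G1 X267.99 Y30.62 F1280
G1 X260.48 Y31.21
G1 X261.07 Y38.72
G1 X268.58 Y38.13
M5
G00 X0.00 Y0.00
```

y_svg = 97.62 − y_m.

[1] S486→`#ff0000` (score); closed run; points: 174.73,42.55 256.10,42.55 256.10,58.80 174.73,58.80

[2] S806→`#008000` (cut); closed run; points: 268.58,59.49 267.99,67.00 260.48,66.41 261.07,58.90

<svg xmlns="http://www.w3.org/2000/svg" width="350.90mm" height="97.62mm" viewBox="0 0 350.90 97.62">
  <polygon points="174.73,42.55 256.10,42.55 256.10,58.80 174.73,58.80" fill="none" stroke="#ff0000"/>
  <polygon points="268.58,59.49 267.99,67.00 260.48,66.41 261.07,58.90" fill="none" stroke="#008000"/>
</svg>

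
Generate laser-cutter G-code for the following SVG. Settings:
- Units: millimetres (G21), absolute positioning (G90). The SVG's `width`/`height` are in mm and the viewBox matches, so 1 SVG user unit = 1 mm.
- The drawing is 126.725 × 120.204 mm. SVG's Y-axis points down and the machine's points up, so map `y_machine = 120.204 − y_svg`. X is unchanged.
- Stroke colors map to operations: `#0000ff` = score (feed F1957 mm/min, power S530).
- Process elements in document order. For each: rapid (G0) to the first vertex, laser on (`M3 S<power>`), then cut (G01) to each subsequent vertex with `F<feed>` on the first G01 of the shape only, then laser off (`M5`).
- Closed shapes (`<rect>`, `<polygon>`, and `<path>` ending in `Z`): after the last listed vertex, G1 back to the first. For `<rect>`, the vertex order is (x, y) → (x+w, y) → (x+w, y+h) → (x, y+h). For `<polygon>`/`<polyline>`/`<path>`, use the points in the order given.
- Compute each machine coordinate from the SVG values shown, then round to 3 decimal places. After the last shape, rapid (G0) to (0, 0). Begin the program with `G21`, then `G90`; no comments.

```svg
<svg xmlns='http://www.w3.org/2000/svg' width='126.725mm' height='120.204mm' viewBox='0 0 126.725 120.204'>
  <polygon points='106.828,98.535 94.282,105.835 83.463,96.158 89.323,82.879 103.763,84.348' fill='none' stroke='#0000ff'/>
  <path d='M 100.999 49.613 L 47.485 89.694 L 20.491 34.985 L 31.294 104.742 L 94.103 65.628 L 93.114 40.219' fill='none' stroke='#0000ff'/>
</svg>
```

Since the viewBox matches the mm dimensions, user units are millimetres directly. The only transform is the Y-flip y_m = 120.204 − y_svg.

Shape 1 is a regular polygon drawn with `<polygon>`. Its stroke #0000ff means score at S530, F1957. After flipping Y the toolpath is (106.828,21.669) → (94.282,14.369) → (83.463,24.046) → (89.323,37.325) → (103.763,35.856) → (106.828,21.669), returning to the start.

Shape 2 is a open polyline drawn with `<path>`. Its stroke #0000ff means score at S530, F1957. After flipping Y the toolpath is (100.999,70.591) → (47.485,30.510) → (20.491,85.219) → (31.294,15.462) → (94.103,54.576) → (93.114,79.985).

G21
G90
G0 X106.828 Y21.669
M3 S530
G01 X94.282 Y14.369 F1957
G01 X83.463 Y24.046
G01 X89.323 Y37.325
G01 X103.763 Y35.856
G01 X106.828 Y21.669
M5
G0 X100.999 Y70.591
M3 S530
G01 X47.485 Y30.510 F1957
G01 X20.491 Y85.219
G01 X31.294 Y15.462
G01 X94.103 Y54.576
G01 X93.114 Y79.985
M5
G0 X0.000 Y0.000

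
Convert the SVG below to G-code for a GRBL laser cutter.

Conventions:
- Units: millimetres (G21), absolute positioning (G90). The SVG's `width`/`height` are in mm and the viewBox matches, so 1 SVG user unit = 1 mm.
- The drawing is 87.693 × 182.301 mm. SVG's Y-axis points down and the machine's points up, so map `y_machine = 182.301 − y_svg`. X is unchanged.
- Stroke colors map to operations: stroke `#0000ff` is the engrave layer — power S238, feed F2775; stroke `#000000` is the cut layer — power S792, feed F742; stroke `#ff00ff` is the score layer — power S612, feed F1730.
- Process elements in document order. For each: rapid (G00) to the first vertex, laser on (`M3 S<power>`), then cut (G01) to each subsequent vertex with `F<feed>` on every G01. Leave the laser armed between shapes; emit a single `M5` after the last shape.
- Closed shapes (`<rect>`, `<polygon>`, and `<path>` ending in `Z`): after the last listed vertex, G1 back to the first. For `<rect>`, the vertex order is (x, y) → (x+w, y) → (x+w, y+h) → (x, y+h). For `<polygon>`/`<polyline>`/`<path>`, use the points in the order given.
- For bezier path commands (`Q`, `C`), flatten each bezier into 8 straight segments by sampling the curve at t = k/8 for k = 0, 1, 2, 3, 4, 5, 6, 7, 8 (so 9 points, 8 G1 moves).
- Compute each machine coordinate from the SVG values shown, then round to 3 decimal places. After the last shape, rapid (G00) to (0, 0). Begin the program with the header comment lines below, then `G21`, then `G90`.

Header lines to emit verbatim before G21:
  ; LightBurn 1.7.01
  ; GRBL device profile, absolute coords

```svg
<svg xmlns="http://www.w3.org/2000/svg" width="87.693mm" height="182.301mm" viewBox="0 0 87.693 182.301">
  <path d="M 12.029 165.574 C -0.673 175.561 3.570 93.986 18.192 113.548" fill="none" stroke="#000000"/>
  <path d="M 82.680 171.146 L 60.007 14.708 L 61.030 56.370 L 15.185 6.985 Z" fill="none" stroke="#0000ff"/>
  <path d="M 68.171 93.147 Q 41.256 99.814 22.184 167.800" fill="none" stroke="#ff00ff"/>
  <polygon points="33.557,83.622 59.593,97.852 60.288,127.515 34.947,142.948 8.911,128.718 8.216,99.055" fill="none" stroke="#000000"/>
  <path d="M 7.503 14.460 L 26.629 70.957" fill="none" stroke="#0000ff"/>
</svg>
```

Since the viewBox matches the mm dimensions, user units are millimetres directly. The only transform is the Y-flip y_m = 182.301 − y_svg.

Shape 1 is a cubic bezier drawn with `<path>`. Its stroke #000000 means cut at S792, F742. After flipping Y the toolpath is (12.029,16.727) → (8.047,16.897) → (5.577,23.394) → (4.542,33.957) → (4.864,46.331) → (6.467,58.255) → (9.274,67.472) → (13.208,71.724) → (18.192,68.753).

Shape 2 is a closed polygon drawn with `<path>`. Its stroke #0000ff means engrave at S238, F2775. After flipping Y the toolpath is (82.680,11.155) → (60.007,167.593) → (61.030,125.931) → (15.185,175.316) → (82.680,11.155), returning to the start.

Shape 3 is a quadratic bezier drawn with `<path>`. Its stroke #ff00ff means score at S612, F1730. After flipping Y the toolpath is (68.171,89.154) → (61.565,86.529) → (55.204,81.988) → (49.088,75.531) → (43.217,67.157) → (37.591,56.868) → (32.210,44.662) → (27.075,30.539) → (22.184,14.501).

Shape 4 is a regular polygon drawn with `<polygon>`. Its stroke #000000 means cut at S792, F742. After flipping Y the toolpath is (33.557,98.679) → (59.593,84.449) → (60.288,54.786) → (34.947,39.353) → (8.911,53.583) → (8.216,83.246) → (33.557,98.679), returning to the start.

Shape 5 is a line segment drawn with `<path>`. Its stroke #0000ff means engrave at S238, F2775. After flipping Y the toolpath is (7.503,167.841) → (26.629,111.344).

; LightBurn 1.7.01
; GRBL device profile, absolute coords
G21
G90
G00 X12.029 Y16.727
M3 S792
G01 X8.047 Y16.897 F742
G01 X5.577 Y23.394 F742
G01 X4.542 Y33.957 F742
G01 X4.864 Y46.331 F742
G01 X6.467 Y58.255 F742
G01 X9.274 Y67.472 F742
G01 X13.208 Y71.724 F742
G01 X18.192 Y68.753 F742
G00 X82.680 Y11.155
M3 S238
G01 X60.007 Y167.593 F2775
G01 X61.030 Y125.931 F2775
G01 X15.185 Y175.316 F2775
G01 X82.680 Y11.155 F2775
G00 X68.171 Y89.154
M3 S612
G01 X61.565 Y86.529 F1730
G01 X55.204 Y81.988 F1730
G01 X49.088 Y75.531 F1730
G01 X43.217 Y67.157 F1730
G01 X37.591 Y56.868 F1730
G01 X32.210 Y44.662 F1730
G01 X27.075 Y30.539 F1730
G01 X22.184 Y14.501 F1730
G00 X33.557 Y98.679
M3 S792
G01 X59.593 Y84.449 F742
G01 X60.288 Y54.786 F742
G01 X34.947 Y39.353 F742
G01 X8.911 Y53.583 F742
G01 X8.216 Y83.246 F742
G01 X33.557 Y98.679 F742
G00 X7.503 Y167.841
M3 S238
G01 X26.629 Y111.344 F2775
M5
G00 X0.000 Y0.000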